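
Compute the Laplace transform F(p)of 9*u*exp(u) 9/(p - 1)^2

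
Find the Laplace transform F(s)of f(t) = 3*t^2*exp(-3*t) 6/(s + 3)^3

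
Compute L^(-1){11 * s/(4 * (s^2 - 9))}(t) 11 * cosh(3 * t)/4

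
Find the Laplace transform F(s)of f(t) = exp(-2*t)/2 1/(2*(s + 2))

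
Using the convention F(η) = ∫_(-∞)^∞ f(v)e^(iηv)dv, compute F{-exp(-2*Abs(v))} -4/(η^2 + 4)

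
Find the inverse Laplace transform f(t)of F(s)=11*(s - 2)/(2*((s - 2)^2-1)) 11*exp(2*t)*cosh(t)/2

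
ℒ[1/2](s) 1/(2*s) 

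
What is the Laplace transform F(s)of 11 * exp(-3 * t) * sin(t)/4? 11/(4 * ((s + 3)^2 + 1))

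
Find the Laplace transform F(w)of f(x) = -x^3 -6/w^4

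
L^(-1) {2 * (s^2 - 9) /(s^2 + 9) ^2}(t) 2 * t * cos(3 * t) 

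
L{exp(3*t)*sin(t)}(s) 1/((s - 3)^2 + 1)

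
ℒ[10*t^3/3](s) 20/s^4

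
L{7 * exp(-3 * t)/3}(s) 7/(3 * (s + 3))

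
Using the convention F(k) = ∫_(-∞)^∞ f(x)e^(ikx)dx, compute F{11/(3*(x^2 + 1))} 11*pi*exp(-Abs(k))/3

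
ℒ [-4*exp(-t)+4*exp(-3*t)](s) 4/(s+3) - 4/(s+1)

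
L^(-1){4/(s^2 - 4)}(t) 2*sinh(2*t)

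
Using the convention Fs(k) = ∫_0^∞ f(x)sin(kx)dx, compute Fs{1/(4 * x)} pi/8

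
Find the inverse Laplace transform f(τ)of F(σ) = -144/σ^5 -6 * τ^4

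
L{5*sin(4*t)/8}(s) 5/(2*(s^2+16))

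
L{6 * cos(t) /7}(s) 6 * s/(7 * (s^2 + 1) ) 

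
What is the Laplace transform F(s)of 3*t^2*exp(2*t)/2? 3/(s - 2)^3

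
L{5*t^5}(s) 600/s^6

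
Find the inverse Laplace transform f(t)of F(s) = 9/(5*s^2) 9*t/5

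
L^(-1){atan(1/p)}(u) sin(u)/u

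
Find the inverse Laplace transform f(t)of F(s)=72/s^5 3 * t^4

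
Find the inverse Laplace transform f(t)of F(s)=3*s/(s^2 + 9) 3*cos(3*t)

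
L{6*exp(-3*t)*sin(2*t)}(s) 12/((s+3)^2+4)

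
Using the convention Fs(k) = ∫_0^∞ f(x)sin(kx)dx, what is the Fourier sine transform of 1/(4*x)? pi/8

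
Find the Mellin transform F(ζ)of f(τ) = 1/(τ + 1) pi*csc(pi*ζ)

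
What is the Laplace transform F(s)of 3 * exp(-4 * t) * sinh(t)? 3/((s + 4)^2 - 1)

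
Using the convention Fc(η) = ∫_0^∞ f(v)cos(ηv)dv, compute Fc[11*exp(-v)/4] 11/(4*(η^2 + 1))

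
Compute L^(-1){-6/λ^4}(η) -η^3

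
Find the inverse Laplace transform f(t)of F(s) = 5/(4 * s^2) 5 * t/4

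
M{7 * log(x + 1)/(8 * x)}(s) -7 * pi * csc(pi * s)/(8 * s - 8)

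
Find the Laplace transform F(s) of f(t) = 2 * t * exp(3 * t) 2/(s - 3) ^2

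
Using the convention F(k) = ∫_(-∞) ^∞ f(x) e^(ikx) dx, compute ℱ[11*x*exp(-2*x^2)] 11*sqrt(2)*I*sqrt(pi)*k*exp(-k^2/8) /8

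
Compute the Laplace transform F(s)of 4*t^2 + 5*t 5/s^2 + 8/s^3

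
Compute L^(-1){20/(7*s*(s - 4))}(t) 10*exp(2*t)*sinh(2*t)/7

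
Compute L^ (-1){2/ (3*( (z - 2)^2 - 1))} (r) 2*exp (2*r)*sinh (r)/3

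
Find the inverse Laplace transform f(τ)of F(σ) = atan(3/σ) sin(3*τ)/τ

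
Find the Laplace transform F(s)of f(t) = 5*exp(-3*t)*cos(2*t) 5*(s + 3)/((s + 3)^2 + 4)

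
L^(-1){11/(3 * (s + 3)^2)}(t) 11 * t * exp(-3 * t)/3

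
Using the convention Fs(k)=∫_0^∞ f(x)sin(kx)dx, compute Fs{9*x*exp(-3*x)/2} 27*k/(k^2 + 9)^2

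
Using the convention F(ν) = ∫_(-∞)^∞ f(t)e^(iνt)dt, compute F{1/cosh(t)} pi/cosh(pi*ν/2)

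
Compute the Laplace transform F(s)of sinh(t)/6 1/(6*(s^2 - 1))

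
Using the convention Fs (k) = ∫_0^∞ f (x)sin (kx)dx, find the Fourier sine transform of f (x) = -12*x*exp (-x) -24*k/ (k^2 + 1)^2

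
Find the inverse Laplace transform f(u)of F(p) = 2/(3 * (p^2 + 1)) 2 * sin(u)/3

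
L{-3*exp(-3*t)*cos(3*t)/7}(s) 3*(-s - 3)/(7*((s + 3)^2 + 9))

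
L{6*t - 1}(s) 6/s^2 - 1/s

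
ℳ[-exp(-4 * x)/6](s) -gamma(s)/(6 * 2^(2 * s))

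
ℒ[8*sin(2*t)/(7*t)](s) 8*atan(2/s)/7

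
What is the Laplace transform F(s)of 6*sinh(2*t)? 12/(s^2 - 4)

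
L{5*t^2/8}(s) 5/(4*s^3)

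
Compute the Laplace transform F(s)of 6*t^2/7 12/(7*s^3)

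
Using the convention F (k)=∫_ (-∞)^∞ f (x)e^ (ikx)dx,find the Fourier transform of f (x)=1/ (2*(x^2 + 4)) pi*exp (-2*Abs (k))/4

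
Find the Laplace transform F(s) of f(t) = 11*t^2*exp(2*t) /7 22/(7*(s - 2) ^3) 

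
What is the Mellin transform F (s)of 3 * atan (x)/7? -3 * pi * sec (pi * s/2)/ (14 * s)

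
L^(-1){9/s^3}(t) 9*t^2/2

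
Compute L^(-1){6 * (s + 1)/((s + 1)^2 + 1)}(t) 6 * exp(-t) * cos(t)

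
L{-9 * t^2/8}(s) -9/(4 * s^3)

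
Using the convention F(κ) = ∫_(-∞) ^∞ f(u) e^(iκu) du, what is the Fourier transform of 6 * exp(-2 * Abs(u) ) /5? 24/(5 * (κ^2 + 4) ) 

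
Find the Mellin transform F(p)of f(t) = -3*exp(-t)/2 -3*gamma(p)/2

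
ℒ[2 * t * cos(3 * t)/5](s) 2 * (s^2-9)/(5 * (s^2 + 9)^2)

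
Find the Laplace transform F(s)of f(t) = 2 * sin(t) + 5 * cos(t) 2/(s^2 + 1) + 5 * s/(s^2 + 1)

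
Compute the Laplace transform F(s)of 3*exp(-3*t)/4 3/(4*(s + 3))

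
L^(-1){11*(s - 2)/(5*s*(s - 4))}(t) 11*exp(2*t)*cosh(2*t)/5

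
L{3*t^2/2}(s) 3/s^3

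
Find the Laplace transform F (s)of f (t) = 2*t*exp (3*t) 2/ (s - 3)^2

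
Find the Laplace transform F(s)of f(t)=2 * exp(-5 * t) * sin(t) 2/((s + 5)^2 + 1)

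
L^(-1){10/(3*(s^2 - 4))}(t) 5*sinh(2*t)/3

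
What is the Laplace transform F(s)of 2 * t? 2/s^2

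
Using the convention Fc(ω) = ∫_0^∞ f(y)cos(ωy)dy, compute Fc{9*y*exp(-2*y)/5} 9*(4 - ω^2)/(5*(ω^2 + 4)^2)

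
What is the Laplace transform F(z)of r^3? 6/z^4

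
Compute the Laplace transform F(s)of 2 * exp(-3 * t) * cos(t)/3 2 * (s + 3)/(3 * ((s + 3)^2 + 1))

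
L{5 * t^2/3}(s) 10/(3 * s^3)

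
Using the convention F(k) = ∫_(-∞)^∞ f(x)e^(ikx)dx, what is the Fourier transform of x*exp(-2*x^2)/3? sqrt(2)*I*sqrt(pi)*k*exp(-k^2/8)/24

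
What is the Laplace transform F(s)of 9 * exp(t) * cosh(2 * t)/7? 9 * (s - 1)/(7 * ((s - 1)^2 - 4))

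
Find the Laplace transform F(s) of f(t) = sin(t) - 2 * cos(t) 1/(s^2 + 1) - 2 * s/(s^2 + 1) 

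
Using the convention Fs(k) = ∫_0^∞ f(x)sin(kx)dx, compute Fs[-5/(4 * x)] -5 * pi/8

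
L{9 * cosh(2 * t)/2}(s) 9 * s/(2 * (s^2-4))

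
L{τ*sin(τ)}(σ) 2*σ/(σ^2 + 1)^2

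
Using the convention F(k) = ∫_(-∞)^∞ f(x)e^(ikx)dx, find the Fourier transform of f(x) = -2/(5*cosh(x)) -2*pi/(5*cosh(pi*k/2))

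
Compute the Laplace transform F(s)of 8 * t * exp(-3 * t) 8/(s + 3)^2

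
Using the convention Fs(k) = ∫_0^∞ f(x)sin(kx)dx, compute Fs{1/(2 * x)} pi/4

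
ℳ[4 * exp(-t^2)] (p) 2 * gamma(p/2)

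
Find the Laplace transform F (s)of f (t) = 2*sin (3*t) 6/ (s^2+9)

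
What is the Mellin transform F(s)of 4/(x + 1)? 4*pi*csc(pi*s)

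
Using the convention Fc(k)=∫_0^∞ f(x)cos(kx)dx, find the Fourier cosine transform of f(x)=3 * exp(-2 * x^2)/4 3 * sqrt(2) * sqrt(pi) * exp(-k^2/8)/16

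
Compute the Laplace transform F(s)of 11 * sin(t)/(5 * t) 11 * atan(1/s)/5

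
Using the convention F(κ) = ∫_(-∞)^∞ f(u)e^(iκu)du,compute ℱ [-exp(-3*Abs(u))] -6/(κ^2+9)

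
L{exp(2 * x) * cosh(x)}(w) (w - 2)/((w - 2)^2 - 1)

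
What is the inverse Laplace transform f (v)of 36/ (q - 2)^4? 6*v^3*exp (2*v)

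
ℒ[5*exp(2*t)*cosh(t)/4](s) 5*(s - 2)/(4*((s - 2)^2 - 1))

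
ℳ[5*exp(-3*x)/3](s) 5*gamma(s)/(3*3^s)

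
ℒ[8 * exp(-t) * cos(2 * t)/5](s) 8 * (s + 1)/(5 * ((s + 1)^2 + 4))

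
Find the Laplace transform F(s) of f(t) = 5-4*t 5/s - 4/s^2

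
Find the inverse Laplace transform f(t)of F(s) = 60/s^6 t^5/2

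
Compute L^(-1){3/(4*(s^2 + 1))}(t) 3*sin(t)/4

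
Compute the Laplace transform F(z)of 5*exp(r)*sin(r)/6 5/(6*((z - 1)^2 + 1))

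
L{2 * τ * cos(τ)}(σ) 2 * (σ^2 - 1)/(σ^2 + 1)^2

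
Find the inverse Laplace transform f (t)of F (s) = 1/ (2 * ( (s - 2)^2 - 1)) exp (2 * t) * sinh (t)/2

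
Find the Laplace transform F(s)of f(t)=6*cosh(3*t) 6*s/(s^2 - 9)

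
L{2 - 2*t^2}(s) 2/s - 4/s^3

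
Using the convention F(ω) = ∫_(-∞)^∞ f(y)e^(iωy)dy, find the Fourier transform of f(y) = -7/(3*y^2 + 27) -7*pi*exp(-3*Abs(ω))/9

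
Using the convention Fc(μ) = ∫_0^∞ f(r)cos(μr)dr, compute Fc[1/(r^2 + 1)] pi * exp(-μ)/2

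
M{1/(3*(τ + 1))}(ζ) pi*csc(pi*ζ)/3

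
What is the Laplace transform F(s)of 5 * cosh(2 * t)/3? 5 * s/(3 * (s^2 - 4))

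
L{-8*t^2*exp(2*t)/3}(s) -16/(3*(s - 2)^3)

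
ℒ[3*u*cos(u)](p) 3*(p^2 - 1)/(p^2+1)^2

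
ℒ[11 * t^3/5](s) 66/(5 * s^4)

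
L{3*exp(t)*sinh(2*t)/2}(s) 3/((s - 1)^2 - 4)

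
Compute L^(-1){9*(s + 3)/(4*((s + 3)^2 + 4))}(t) 9*exp(-3*t)*cos(2*t)/4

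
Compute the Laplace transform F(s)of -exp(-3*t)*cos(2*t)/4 (-s - 3)/(4*((s + 3)^2 + 4))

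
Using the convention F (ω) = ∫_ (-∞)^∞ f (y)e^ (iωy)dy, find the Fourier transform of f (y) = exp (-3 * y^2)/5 sqrt (3) * sqrt (pi) * exp (-ω^2/12)/15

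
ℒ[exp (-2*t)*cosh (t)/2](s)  (s + 2)/ (2*( (s + 2)^2 - 1))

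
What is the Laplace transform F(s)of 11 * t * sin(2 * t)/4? 11 * s/(s^2+4)^2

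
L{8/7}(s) 8/(7 * s)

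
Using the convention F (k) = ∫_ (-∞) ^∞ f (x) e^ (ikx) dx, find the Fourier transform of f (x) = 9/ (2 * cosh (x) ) 9 * pi/ (2 * cosh (pi * k/2) ) 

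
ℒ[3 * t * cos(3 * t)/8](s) 3 * (s^2-9)/(8 * (s^2 + 9)^2)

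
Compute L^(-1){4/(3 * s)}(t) 4/3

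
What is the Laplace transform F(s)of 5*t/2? 5/(2*s^2)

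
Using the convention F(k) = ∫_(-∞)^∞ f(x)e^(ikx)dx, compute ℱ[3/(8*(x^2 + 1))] 3*pi*exp(-Abs(k))/8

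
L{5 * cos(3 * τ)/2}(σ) 5 * σ/(2 * (σ^2 + 9))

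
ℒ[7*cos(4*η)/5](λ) 7*λ/(5*(λ^2 + 16))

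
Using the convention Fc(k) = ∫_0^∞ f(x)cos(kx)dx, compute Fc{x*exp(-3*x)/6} (9 - k^2)/(6*(k^2 + 9)^2)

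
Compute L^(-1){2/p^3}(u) u^2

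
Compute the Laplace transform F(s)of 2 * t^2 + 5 5/s + 4/s^3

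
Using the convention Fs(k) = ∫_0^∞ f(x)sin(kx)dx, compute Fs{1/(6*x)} pi/12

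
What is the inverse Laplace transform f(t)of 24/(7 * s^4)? 4 * t^3/7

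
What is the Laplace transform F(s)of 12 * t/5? 12/(5 * s^2)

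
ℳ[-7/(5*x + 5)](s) -7*pi*csc(pi*s)/5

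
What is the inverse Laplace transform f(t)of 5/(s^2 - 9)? 5*sinh(3*t)/3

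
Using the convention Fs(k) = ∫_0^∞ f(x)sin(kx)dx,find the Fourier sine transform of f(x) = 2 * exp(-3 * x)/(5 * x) 2 * atan(k/3)/5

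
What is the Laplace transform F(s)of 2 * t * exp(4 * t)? 2/(s - 4)^2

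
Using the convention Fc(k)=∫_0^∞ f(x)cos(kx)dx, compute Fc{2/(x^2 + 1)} pi * exp(-k)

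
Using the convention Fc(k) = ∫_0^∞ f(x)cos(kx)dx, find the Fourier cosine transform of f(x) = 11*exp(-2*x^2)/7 11*sqrt(2)*sqrt(pi)*exp(-k^2/8)/28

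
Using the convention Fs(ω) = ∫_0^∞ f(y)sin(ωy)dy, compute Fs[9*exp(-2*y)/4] 9*ω/(4*(ω^2 + 4))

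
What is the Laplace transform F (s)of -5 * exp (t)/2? -5/ (2 * s - 2)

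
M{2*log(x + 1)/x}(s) -2*pi*csc(pi*s)/(s - 1)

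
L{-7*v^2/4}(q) -7/(2*q^3)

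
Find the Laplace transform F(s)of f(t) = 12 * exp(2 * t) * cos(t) 12 * (s - 2)/((s - 2)^2 + 1)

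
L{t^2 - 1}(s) 2/s^3 - 1/s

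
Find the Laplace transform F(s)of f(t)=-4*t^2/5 -8/(5*s^3)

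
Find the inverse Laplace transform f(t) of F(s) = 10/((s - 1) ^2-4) 5*exp(t)*sinh(2*t) 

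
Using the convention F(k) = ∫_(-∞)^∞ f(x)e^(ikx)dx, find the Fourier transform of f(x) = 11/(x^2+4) 11*pi*exp(-2*Abs(k))/2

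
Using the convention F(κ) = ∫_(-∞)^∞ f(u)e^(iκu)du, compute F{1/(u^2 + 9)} pi * exp(-3 * Abs(κ))/3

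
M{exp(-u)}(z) gamma(z)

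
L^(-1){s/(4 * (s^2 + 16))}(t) cos(4 * t)/4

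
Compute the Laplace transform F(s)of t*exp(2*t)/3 1/(3*(s - 2)^2)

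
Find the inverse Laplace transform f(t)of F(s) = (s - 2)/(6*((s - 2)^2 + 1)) exp(2*t)*cos(t)/6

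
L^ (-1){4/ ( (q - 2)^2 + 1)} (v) 4*exp (2*v)*sin (v)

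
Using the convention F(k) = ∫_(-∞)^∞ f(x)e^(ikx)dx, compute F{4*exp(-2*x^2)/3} 2*sqrt(2)*sqrt(pi)*exp(-k^2/8)/3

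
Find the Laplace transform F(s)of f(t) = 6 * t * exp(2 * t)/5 6/(5 * (s - 2)^2)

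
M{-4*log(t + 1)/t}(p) 4*pi*csc(pi*p)/(p - 1)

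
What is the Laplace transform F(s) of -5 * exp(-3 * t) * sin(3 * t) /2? -15/(2 * (s + 3) ^2 + 18) 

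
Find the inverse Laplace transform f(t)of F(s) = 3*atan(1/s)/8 3*sin(t)/(8*t)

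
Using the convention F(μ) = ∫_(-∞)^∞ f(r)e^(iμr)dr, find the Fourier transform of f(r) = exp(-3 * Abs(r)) 6/(μ^2 + 9)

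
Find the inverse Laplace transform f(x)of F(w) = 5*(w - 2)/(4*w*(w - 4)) 5*exp(2*x)*cosh(2*x)/4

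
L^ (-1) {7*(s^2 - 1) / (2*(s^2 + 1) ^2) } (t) 7*t*cos (t) /2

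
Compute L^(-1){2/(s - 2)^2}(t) 2 * t * exp(2 * t)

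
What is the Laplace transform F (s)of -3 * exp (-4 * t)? -3/ (s + 4)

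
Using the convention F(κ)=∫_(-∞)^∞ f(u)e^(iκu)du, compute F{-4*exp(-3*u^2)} -4*sqrt(3)*sqrt(pi)*exp(-κ^2/12)/3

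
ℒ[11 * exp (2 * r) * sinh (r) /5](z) 11/ (5 * ( (z - 2) ^2 - 1) ) 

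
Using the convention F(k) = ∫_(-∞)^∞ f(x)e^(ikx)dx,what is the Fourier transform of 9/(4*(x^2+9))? 3*pi*exp(-3*Abs(k))/4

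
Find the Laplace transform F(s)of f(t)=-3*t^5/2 -180/s^6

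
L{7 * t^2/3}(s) 14/(3 * s^3)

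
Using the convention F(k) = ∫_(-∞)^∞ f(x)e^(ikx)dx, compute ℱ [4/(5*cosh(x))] 4*pi/(5*cosh(pi*k/2))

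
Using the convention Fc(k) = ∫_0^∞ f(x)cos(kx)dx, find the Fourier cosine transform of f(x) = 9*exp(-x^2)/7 9*sqrt(pi)*exp(-k^2/4)/14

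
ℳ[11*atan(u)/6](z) -11*pi*sec(pi*z/2)/(12*z)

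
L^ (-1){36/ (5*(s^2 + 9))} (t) 12*sin (3*t)/5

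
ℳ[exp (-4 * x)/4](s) gamma (s)/ (4 * 2^ (2 * s))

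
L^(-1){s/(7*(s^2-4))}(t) cosh(2*t)/7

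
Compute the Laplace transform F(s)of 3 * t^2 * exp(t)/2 3/(s - 1)^3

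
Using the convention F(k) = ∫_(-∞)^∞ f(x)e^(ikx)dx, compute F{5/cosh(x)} 5 * pi/cosh(pi * k/2)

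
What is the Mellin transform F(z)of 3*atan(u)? -3*pi*sec(pi*z/2)/(2*z)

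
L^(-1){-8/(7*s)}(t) -8/7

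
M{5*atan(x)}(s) -5*pi*sec(pi*s/2)/(2*s)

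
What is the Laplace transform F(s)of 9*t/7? 9/(7*s^2)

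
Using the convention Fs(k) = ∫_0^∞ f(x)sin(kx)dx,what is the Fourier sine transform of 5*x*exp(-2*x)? 20*k/(k^2 + 4)^2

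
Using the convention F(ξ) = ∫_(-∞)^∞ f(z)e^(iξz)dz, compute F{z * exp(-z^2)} I * sqrt(pi) * ξ * exp(-ξ^2/4)/2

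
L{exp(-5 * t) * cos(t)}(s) (s+5)/((s+5)^2+1)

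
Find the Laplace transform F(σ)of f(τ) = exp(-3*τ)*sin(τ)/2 1/(2*((σ+3)^2+1))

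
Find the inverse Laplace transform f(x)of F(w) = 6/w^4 x^3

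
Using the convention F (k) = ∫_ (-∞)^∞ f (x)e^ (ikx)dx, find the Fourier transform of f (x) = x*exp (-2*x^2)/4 sqrt (2)*I*sqrt (pi)*k*exp (-k^2/8)/32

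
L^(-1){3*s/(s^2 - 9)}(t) 3*cosh(3*t)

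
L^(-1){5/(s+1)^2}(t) 5 * t * exp(-t)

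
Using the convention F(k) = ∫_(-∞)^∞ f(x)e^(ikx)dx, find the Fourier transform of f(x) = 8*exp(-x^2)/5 8*sqrt(pi)*exp(-k^2/4)/5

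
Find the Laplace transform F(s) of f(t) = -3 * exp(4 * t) -3/(s - 4) 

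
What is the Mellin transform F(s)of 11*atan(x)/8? -11*pi*sec(pi*s/2)/(16*s)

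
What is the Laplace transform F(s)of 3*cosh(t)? 3*s/(s^2 - 1)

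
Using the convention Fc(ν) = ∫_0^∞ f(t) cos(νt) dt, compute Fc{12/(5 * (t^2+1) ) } 6 * pi * exp(-ν) /5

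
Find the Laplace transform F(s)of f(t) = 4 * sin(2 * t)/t 4 * atan(2/s)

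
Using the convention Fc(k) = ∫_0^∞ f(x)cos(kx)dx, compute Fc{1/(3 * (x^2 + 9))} pi * exp(-3 * k)/18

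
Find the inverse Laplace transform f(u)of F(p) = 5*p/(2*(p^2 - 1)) 5*cosh(u)/2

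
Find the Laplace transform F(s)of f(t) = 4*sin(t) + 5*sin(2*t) 4/(s^2 + 1) + 10/(s^2 + 4)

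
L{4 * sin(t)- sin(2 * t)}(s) 4/(s^2 + 1)-2/(s^2 + 4)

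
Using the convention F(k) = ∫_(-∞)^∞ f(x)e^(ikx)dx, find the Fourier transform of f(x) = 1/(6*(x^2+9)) pi*exp(-3*Abs(k))/18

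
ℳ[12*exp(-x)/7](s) 12*gamma(s)/7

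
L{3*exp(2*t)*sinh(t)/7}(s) 3/(7*((s - 2)^2 - 1))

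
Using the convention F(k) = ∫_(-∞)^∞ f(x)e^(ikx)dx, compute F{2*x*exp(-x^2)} I*sqrt(pi)*k*exp(-k^2/4)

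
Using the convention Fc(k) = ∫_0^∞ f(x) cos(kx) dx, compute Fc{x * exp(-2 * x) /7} (4 - k^2) /(7 * (k^2+4) ^2) 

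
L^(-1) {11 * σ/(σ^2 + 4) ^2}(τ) 11 * τ * sin(2 * τ) /4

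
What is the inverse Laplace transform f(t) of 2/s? 2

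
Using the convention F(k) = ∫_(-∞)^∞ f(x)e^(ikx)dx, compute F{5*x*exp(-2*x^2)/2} 5*sqrt(2)*I*sqrt(pi)*k*exp(-k^2/8)/16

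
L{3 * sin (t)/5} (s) 3/ (5 * (s^2+1))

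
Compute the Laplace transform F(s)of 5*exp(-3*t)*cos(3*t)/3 5*(s + 3)/(3*((s + 3)^2 + 9))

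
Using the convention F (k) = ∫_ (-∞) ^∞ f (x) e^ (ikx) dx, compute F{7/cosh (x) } 7 * pi/cosh (pi * k/2) 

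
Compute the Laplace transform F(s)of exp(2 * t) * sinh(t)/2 1/(2 * ((s - 2)^2 - 1))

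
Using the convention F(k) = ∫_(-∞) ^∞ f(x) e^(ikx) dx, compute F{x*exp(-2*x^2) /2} sqrt(2)*I*sqrt(pi)*k*exp(-k^2/8) /16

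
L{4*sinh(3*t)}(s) 12/(s^2 - 9)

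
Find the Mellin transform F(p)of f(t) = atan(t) -pi*sec(pi*p/2)/(2*p)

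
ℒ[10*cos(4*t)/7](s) 10*s/(7*(s^2 + 16))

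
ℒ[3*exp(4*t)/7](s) 3/(7*(s - 4))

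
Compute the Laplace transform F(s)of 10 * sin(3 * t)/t 10 * atan(3/s)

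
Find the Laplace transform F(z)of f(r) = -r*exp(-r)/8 -1/(8*(z + 1)^2)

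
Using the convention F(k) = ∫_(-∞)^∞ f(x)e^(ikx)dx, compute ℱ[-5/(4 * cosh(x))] -5 * pi/(4 * cosh(pi * k/2))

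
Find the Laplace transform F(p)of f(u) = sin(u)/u atan(1/p)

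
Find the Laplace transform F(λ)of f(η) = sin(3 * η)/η atan(3/λ)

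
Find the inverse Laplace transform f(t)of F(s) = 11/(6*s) 11/6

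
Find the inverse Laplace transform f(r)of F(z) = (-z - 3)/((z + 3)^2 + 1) -exp(-3 * r) * cos(r)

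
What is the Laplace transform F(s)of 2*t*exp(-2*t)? 2/(s + 2)^2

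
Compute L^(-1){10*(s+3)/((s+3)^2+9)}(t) 10*exp(-3*t)*cos(3*t)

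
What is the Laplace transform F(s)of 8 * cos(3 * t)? 8 * s/(s^2 + 9)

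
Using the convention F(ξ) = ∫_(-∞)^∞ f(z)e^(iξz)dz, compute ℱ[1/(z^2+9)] pi*exp(-3*Abs(ξ))/3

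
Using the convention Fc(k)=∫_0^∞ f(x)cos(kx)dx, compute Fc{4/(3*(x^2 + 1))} 2*pi*exp(-k)/3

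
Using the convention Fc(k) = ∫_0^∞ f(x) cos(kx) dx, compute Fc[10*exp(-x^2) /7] 5*sqrt(pi)*exp(-k^2/4) /7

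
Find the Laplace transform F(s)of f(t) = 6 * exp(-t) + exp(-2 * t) 6/(s + 1) + 1/(s + 2)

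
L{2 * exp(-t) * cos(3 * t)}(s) 2 * (s + 1)/((s + 1)^2 + 9)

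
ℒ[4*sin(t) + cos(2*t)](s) 4/(s^2 + 1) + s/(s^2 + 4)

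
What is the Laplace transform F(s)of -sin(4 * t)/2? -2/(s^2 + 16)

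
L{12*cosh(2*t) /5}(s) 12*s/(5*(s^2 - 4) ) 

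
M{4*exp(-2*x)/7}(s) 2^(2 - s)*gamma(s)/7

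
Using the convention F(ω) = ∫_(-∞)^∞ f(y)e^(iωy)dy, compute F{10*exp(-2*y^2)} 5*sqrt(2)*sqrt(pi)*exp(-ω^2/8)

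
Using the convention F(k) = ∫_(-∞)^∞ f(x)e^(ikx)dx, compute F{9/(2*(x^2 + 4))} 9*pi*exp(-2*Abs(k))/4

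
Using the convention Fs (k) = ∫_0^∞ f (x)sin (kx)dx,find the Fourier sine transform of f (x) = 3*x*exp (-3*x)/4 9*k/ (2*(k^2 + 9)^2)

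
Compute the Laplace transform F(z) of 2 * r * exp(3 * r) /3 2/(3 * (z - 3) ^2) 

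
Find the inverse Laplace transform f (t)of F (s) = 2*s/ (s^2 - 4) 2*cosh (2*t)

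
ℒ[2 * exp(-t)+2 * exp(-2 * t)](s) 2/(s+2)+2/(s+1)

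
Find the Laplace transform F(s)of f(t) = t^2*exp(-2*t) 2/(s + 2)^3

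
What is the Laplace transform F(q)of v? q^(-2)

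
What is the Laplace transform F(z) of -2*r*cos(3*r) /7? 2*(9 - z^2) /(7*(z^2 + 9) ^2) 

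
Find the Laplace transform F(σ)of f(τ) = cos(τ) σ/(σ^2+1)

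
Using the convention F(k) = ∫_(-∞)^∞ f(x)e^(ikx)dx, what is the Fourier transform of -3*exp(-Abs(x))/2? -3/(k^2+1)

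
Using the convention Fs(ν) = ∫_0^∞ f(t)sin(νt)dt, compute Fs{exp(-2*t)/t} atan(ν/2)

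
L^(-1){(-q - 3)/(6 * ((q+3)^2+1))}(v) -exp(-3 * v) * cos(v)/6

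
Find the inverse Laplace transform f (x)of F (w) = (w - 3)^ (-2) x * exp (3 * x)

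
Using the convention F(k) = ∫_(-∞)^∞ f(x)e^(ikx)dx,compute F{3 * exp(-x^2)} 3 * sqrt(pi) * exp(-k^2/4)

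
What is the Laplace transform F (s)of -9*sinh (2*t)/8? -9/ (4*s^2 - 16)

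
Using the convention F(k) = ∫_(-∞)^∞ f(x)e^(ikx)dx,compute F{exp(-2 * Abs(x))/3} 4/(3 * (k^2+4))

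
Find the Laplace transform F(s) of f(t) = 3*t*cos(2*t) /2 3*(s^2-4) /(2*(s^2 + 4) ^2) 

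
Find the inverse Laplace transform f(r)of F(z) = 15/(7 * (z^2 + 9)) 5 * sin(3 * r)/7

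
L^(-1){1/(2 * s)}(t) 1/2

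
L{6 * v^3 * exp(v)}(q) 36/(q - 1)^4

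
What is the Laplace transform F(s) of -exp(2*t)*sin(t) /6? -1/(6*(s - 2) ^2 + 6) 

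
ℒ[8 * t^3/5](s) 48/ (5 * s^4) 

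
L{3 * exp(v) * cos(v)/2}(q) 3 * (q - 1)/(2 * ((q - 1)^2 + 1))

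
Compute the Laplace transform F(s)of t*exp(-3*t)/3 1/(3*(s + 3)^2)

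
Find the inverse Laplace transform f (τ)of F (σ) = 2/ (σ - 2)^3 τ^2 * exp (2 * τ)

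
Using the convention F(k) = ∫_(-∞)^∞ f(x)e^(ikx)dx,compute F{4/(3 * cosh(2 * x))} 2 * pi/(3 * cosh(pi * k/4))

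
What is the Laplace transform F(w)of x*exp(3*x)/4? 1/(4*(w - 3)^2)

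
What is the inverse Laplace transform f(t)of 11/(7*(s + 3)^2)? 11*t*exp(-3*t)/7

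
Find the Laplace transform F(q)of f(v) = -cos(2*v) -q/(q^2 + 4)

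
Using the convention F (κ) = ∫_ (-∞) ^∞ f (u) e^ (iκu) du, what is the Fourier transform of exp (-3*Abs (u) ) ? 6/ (κ^2 + 9) 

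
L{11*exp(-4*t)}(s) 11/(s + 4)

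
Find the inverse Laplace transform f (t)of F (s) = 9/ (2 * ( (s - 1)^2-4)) 9 * exp (t) * sinh (2 * t)/4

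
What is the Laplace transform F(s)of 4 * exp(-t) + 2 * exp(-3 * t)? 4/(s + 1) + 2/(s + 3)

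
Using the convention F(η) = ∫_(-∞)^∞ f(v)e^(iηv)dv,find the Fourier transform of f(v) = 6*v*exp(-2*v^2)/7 3*sqrt(2)*I*sqrt(pi)*η*exp(-η^2/8)/28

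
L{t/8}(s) 1/(8*s^2)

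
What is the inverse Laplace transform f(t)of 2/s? 2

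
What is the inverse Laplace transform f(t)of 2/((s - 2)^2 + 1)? 2 * exp(2 * t) * sin(t)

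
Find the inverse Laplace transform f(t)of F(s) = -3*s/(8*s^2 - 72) -3*cosh(3*t)/8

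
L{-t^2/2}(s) -1/s^3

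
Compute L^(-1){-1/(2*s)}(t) -1/2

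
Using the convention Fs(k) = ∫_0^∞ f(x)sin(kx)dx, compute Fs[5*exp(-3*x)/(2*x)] 5*atan(k/3)/2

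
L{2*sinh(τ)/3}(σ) 2/(3*(σ^2 - 1))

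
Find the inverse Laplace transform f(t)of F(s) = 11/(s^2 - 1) 11 * sinh(t)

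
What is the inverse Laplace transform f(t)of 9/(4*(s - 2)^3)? 9*t^2*exp(2*t)/8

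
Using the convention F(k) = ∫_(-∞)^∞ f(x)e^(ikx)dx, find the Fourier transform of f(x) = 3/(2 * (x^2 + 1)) 3 * pi * exp(-Abs(k))/2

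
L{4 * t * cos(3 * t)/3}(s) 4 * (s^2 - 9)/(3 * (s^2 + 9)^2)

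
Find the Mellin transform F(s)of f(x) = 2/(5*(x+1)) 2*pi*csc(pi*s)/5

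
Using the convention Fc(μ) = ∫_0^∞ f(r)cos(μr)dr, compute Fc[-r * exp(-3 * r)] (μ^2 - 9)/(μ^2 + 9)^2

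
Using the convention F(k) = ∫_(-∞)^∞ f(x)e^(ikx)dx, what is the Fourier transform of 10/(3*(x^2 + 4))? 5*pi*exp(-2*Abs(k))/3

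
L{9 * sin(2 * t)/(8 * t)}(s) 9 * atan(2/s)/8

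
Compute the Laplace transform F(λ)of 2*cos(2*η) 2*λ/(λ^2 + 4)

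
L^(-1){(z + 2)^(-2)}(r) r * exp(-2 * r)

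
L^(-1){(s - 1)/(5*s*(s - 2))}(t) exp(t)*cosh(t)/5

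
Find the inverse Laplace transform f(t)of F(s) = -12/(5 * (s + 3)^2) -12 * t * exp(-3 * t)/5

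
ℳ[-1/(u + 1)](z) -pi * csc(pi * z)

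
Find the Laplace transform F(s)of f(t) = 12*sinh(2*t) 24/(s^2 - 4)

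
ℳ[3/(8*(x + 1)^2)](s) -3*pi*(s - 1)/(8*sin(pi*s))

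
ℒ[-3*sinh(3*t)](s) -9/(s^2 - 9)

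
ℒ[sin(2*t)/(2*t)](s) atan(2/s)/2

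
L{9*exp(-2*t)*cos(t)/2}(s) 9*(s + 2)/(2*((s + 2)^2 + 1))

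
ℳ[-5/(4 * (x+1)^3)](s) -5 * pi * (s - 2) * (s - 1)/(8 * sin(pi * s))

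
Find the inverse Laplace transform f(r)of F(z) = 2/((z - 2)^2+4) exp(2 * r) * sin(2 * r)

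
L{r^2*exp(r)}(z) 2/(z - 1)^3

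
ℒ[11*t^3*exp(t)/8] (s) 33/(4*(s - 1)^4)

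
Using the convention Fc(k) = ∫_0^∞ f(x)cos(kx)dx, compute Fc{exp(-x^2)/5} sqrt(pi)*exp(-k^2/4)/10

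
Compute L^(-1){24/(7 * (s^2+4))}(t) 12 * sin(2 * t)/7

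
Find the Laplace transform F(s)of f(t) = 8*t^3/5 48/(5*s^4)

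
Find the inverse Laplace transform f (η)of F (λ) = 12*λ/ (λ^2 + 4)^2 3*η*sin (2*η)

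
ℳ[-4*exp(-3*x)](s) -4*gamma(s)/3^s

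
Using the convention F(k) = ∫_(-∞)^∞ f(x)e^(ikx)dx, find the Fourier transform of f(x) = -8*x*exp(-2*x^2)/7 -sqrt(2)*I*sqrt(pi)*k*exp(-k^2/8)/7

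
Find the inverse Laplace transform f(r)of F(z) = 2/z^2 2*r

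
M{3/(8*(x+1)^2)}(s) -3*pi*(s - 1)/(8*sin(pi*s))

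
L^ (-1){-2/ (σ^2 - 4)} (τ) -sinh (2 * τ)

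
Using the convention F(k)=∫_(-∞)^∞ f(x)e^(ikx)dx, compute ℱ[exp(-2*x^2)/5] sqrt(2)*sqrt(pi)*exp(-k^2/8)/10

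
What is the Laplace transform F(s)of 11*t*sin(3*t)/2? 33*s/(s^2 + 9)^2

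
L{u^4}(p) 24/p^5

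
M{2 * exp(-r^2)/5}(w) gamma(w/2)/5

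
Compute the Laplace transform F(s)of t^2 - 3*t 2/s^3 - 3/s^2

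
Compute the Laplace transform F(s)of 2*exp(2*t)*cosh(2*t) 2*(s - 2)/(s*(s - 4))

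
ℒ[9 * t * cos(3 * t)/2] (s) 9 * (s^2 - 9)/(2 * (s^2 + 9)^2)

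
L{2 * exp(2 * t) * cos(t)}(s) 2 * (s - 2)/((s - 2)^2 + 1)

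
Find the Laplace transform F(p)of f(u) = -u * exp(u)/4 -1/(4 * (p - 1)^2)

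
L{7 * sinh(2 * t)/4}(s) 7/(2 * (s^2 - 4))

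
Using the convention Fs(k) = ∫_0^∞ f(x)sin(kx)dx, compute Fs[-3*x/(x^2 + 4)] -3*pi*exp(-2*k)/2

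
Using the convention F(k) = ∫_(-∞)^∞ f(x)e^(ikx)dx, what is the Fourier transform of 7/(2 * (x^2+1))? 7 * pi * exp(-Abs(k))/2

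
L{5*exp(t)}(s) 5/(s - 1)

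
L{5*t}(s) 5/s^2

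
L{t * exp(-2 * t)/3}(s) 1/(3 * (s + 2)^2)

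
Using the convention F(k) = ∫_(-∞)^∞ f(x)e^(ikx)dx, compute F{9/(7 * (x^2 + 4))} 9 * pi * exp(-2 * Abs(k))/14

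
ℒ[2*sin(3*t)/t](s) 2*atan(3/s)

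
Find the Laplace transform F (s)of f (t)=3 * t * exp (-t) 3/ (s + 1)^2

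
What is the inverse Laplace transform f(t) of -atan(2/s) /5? -sin(2 * t) /(5 * t) 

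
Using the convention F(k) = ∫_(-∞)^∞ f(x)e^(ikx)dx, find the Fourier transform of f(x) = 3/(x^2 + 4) 3 * pi * exp(-2 * Abs(k))/2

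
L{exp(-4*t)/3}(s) 1/(3*(s + 4))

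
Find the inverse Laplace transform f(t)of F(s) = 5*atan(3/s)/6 5*sin(3*t)/(6*t)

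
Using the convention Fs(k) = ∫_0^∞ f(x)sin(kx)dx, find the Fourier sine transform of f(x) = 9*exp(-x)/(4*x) 9*atan(k)/4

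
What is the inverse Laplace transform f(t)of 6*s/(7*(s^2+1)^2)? 3*t*sin(t)/7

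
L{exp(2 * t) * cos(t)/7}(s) (s - 2)/(7 * ((s - 2)^2 + 1))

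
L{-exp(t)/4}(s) -1/(4 * s - 4)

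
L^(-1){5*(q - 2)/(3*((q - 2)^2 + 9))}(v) 5*exp(2*v)*cos(3*v)/3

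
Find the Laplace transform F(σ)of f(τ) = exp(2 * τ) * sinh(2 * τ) 2/(σ * (σ - 4))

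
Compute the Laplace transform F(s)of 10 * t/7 10/(7 * s^2)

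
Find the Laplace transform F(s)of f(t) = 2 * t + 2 2/s^2 + 2/s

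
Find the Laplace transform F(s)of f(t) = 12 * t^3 72/s^4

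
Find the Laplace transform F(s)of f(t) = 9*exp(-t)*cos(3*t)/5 9*(s+1)/(5*((s+1)^2+9))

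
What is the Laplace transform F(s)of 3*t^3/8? 9/(4*s^4)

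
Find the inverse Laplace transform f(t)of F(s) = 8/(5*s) 8/5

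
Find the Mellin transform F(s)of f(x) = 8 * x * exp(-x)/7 8 * gamma(s + 1)/7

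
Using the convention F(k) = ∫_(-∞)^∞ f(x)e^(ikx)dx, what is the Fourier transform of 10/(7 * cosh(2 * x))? 5 * pi/(7 * cosh(pi * k/4))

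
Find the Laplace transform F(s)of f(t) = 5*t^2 10/s^3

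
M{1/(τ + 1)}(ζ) pi * csc(pi * ζ)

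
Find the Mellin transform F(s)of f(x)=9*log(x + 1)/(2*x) -9*pi*csc(pi*s)/(2*s - 2)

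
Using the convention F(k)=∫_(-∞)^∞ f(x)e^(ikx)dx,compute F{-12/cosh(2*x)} -6*pi/cosh(pi*k/4)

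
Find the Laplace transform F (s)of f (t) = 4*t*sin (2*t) 16*s/ (s^2+4)^2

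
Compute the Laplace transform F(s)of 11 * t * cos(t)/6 11 * (s^2-1)/(6 * (s^2+1)^2)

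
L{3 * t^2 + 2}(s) 6/s^3 + 2/s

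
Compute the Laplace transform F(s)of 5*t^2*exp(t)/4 5/(2*(s - 1)^3)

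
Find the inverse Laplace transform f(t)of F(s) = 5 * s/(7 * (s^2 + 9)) 5 * cos(3 * t)/7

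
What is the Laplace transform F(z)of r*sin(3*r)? 6*z/(z^2 + 9)^2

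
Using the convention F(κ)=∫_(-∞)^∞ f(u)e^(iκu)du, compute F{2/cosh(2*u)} pi/cosh(pi*κ/4)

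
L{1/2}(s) 1/(2 * s)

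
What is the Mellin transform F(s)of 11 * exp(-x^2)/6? 11 * gamma(s/2)/12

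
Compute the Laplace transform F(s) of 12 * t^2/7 24/(7 * s^3) 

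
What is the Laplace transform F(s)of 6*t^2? 12/s^3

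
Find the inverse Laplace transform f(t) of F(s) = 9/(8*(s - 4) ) 9*exp(4*t) /8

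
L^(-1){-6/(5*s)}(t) -6/5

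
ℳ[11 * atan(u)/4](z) -11 * pi * sec(pi * z/2)/(8 * z)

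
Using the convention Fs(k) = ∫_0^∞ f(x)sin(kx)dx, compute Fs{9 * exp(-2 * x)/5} 9 * k/(5 * (k^2 + 4))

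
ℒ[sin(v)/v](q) atan(1/q)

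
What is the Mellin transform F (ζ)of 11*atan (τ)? -11*pi*sec (pi*ζ/2)/ (2*ζ)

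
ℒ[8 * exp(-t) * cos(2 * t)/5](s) 8 * (s + 1)/(5 * ((s + 1)^2 + 4))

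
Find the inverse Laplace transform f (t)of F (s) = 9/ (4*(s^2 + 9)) 3*sin (3*t)/4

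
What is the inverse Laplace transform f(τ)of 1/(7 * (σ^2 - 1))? sinh(τ)/7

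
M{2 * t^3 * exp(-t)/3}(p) 2 * gamma(p + 3)/3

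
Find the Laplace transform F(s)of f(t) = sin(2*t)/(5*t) atan(2/s)/5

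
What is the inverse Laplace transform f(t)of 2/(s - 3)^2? 2 * t * exp(3 * t)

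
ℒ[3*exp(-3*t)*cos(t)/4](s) 3*(s + 3)/(4*((s + 3)^2 + 1))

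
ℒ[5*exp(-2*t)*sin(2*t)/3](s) 10/(3*((s + 2)^2 + 4))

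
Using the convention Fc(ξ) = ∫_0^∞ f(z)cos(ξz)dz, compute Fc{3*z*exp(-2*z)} 3*(4 - ξ^2)/(ξ^2 + 4)^2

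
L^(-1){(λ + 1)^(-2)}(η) η*exp(-η)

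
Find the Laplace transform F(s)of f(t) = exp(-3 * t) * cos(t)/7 (s + 3)/(7 * ((s + 3)^2 + 1))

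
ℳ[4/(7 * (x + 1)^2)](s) -4 * pi * (s - 1)/(7 * sin(pi * s))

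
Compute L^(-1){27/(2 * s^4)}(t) 9 * t^3/4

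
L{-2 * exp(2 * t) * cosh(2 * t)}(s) 2 * (2 - s)/(s * (s - 4))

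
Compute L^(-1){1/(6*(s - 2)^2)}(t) t*exp(2*t)/6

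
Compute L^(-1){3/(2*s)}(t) 3/2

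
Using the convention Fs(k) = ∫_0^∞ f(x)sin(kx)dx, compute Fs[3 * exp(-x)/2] 3 * k/(2 * (k^2 + 1))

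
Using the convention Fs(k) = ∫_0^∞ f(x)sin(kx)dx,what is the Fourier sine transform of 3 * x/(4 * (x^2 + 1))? 3 * pi * exp(-k)/8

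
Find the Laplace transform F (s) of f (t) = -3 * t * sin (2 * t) -12 * s/ (s^2 + 4) ^2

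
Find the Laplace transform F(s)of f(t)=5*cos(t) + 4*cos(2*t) 4*s/(s^2 + 4) + 5*s/(s^2 + 1)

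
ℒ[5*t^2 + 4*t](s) 10/s^3 + 4/s^2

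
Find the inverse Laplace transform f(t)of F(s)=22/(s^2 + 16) 11*sin(4*t)/2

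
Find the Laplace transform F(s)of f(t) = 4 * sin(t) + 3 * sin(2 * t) 6/(s^2 + 4) + 4/(s^2 + 1)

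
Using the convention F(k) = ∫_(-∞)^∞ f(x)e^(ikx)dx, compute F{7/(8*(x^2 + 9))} 7*pi*exp(-3*Abs(k))/24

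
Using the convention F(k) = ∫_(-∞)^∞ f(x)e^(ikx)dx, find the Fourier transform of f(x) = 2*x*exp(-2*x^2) sqrt(2)*I*sqrt(pi)*k*exp(-k^2/8)/4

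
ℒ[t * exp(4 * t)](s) (s - 4)^(-2)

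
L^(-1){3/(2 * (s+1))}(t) 3 * exp(-t)/2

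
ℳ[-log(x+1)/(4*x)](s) pi*csc(pi*s)/(4*(s - 1))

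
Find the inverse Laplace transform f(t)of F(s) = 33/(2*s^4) 11*t^3/4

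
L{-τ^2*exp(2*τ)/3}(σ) -2/(3*(σ - 2)^3)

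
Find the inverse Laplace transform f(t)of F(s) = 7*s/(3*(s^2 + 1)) 7*cos(t)/3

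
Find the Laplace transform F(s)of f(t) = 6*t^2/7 12/(7*s^3)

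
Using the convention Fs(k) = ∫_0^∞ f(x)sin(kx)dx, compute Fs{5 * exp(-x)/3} 5 * k/(3 * (k^2 + 1))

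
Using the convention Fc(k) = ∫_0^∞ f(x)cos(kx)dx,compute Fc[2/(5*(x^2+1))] pi*exp(-k)/5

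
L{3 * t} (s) 3/s^2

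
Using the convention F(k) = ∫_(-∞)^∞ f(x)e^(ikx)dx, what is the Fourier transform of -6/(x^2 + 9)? -2 * pi * exp(-3 * Abs(k))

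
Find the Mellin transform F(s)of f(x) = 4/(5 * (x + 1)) 4 * pi * csc(pi * s)/5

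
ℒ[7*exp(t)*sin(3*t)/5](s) 21/(5*((s - 1)^2 + 9))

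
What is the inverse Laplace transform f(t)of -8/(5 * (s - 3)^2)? -8 * t * exp(3 * t)/5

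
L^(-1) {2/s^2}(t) 2*t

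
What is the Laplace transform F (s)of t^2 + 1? 1/s + 2/s^3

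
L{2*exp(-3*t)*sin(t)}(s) 2/((s + 3)^2 + 1)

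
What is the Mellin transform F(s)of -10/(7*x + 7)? -10*pi*csc(pi*s)/7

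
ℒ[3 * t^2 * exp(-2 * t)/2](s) 3/(s + 2)^3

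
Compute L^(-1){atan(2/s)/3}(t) sin(2 * t)/(3 * t)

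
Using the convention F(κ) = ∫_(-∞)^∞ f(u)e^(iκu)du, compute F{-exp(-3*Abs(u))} -6/(κ^2 + 9)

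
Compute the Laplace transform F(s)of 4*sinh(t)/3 4/(3*(s^2 - 1))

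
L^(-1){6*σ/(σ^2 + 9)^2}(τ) τ*sin(3*τ)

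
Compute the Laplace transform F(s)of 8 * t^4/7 192/(7 * s^5)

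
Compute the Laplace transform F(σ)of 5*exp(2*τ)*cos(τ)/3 5*(σ - 2)/(3*((σ - 2)^2+1))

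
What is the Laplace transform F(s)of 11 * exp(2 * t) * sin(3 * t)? 33/((s - 2)^2+9)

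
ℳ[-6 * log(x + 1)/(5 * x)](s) 6 * pi * csc(pi * s)/(5 * (s - 1))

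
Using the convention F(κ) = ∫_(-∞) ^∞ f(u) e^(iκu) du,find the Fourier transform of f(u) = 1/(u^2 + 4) pi * exp(-2 * Abs(κ) ) /2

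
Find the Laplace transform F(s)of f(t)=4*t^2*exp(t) 8/(s - 1)^3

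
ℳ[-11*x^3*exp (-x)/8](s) -11*gamma (s + 3)/8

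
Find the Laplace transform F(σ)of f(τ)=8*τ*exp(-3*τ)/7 8/(7*(σ + 3)^2)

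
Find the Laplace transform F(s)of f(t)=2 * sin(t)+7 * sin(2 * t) 14/(s^2+4)+2/(s^2+1)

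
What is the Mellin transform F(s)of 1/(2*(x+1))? pi*csc(pi*s)/2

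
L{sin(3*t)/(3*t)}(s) atan(3/s)/3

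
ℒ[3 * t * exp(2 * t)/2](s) 3/(2 * (s - 2)^2)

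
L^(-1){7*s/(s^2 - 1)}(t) 7*cosh(t)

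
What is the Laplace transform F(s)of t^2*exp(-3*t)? 2/(s + 3)^3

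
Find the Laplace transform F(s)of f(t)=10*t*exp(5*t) 10/(s - 5)^2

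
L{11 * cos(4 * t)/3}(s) 11 * s/(3 * (s^2 + 16))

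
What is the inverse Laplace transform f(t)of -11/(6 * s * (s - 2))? -11 * exp(t) * sinh(t)/6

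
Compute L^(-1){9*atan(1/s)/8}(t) 9*sin(t)/(8*t)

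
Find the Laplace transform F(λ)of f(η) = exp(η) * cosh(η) (λ - 1)/(λ * (λ - 2))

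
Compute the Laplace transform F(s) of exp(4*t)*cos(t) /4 (s - 4) /(4*((s - 4) ^2+1) ) 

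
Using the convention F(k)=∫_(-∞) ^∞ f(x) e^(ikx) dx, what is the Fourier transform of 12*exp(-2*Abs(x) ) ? 48/(k^2 + 4) 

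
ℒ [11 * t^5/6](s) 220/s^6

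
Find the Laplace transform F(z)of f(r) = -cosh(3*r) -z/(z^2 - 9)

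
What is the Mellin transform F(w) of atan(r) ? -pi * sec(pi * w/2) /(2 * w) 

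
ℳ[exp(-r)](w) gamma(w)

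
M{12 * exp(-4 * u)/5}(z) 12 * gamma(z)/(5 * 2^(2 * z))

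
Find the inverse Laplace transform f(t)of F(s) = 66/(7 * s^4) 11 * t^3/7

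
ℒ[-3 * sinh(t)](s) -3/(s^2 - 1)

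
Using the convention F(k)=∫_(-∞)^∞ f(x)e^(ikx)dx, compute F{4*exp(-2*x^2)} 2*sqrt(2)*sqrt(pi)*exp(-k^2/8)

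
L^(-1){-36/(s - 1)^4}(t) -6 * t^3 * exp(t)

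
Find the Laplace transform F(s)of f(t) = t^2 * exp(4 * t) 2/(s - 4)^3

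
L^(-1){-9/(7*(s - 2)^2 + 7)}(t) -9*exp(2*t)*sin(t)/7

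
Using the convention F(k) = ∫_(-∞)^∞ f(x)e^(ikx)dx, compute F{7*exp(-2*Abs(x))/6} 14/(3*(k^2 + 4))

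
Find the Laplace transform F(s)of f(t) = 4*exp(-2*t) 4/(s + 2)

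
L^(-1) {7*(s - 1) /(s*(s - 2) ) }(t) 7*exp(t)*cosh(t) 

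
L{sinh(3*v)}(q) 3/(q^2-9)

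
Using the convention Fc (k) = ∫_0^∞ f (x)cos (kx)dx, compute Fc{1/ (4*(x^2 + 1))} pi*exp (-k)/8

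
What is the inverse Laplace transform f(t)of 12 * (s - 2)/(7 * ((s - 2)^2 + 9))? 12 * exp(2 * t) * cos(3 * t)/7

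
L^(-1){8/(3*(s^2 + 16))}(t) 2*sin(4*t)/3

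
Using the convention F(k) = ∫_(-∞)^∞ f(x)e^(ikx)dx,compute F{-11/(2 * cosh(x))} -11 * pi/(2 * cosh(pi * k/2))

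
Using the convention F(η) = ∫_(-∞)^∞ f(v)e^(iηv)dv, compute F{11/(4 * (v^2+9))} 11 * pi * exp(-3 * Abs(η))/12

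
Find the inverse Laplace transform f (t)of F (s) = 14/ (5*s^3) 7*t^2/5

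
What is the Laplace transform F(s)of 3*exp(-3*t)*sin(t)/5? 3/(5*((s + 3)^2 + 1))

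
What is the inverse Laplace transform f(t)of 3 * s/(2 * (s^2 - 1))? 3 * cosh(t)/2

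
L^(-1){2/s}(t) 2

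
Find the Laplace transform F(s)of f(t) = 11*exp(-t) 11/(s + 1)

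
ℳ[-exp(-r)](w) -gamma(w)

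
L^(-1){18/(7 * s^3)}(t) 9 * t^2/7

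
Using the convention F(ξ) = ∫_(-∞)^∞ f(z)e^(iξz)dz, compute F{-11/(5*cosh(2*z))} -11*pi/(10*cosh(pi*ξ/4))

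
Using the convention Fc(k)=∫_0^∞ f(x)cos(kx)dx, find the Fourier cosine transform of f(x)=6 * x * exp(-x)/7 6 * (1 - k^2)/(7 * (k^2 + 1)^2)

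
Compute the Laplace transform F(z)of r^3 6/z^4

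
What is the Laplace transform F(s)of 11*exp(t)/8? 11/(8*(s - 1))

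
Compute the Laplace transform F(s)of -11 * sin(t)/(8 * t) -11 * atan(1/s)/8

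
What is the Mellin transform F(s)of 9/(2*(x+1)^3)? 9*pi*(s - 2)*(s - 1)/(4*sin(pi*s))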